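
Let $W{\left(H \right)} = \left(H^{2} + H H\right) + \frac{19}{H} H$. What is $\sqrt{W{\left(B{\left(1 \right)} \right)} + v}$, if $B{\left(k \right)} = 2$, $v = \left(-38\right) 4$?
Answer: $5 i \sqrt{5} \approx 11.18 i$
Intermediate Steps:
$v = -152$
$W{\left(H \right)} = 19 + 2 H^{2}$ ($W{\left(H \right)} = \left(H^{2} + H^{2}\right) + 19 = 2 H^{2} + 19 = 19 + 2 H^{2}$)
$\sqrt{W{\left(B{\left(1 \right)} \right)} + v} = \sqrt{\left(19 + 2 \cdot 2^{2}\right) - 152} = \sqrt{\left(19 + 2 \cdot 4\right) - 152} = \sqrt{\left(19 + 8\right) - 152} = \sqrt{27 - 152} = \sqrt{-125} = 5 i \sqrt{5}$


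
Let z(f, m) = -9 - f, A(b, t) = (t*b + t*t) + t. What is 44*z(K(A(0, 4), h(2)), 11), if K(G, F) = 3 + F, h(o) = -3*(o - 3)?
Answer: -660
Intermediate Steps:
A(b, t) = t + t² + b*t (A(b, t) = (b*t + t²) + t = (t² + b*t) + t = t + t² + b*t)
h(o) = 9 - 3*o (h(o) = -3*(-3 + o) = 9 - 3*o)
44*z(K(A(0, 4), h(2)), 11) = 44*(-9 - (3 + (9 - 3*2))) = 44*(-9 - (3 + (9 - 6))) = 44*(-9 - (3 + 3)) = 44*(-9 - 1*6) = 44*(-9 - 6) = 44*(-15) = -660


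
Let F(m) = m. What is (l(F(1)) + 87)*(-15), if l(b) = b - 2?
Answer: -1290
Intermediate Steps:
l(b) = -2 + b
(l(F(1)) + 87)*(-15) = ((-2 + 1) + 87)*(-15) = (-1 + 87)*(-15) = 86*(-15) = -1290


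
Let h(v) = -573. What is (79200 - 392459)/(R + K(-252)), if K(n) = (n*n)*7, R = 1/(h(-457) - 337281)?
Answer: -105835806186/150185562911 ≈ -0.70470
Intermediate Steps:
R = -1/337854 (R = 1/(-573 - 337281) = 1/(-337854) = -1/337854 ≈ -2.9599e-6)
K(n) = 7*n² (K(n) = n²*7 = 7*n²)
(79200 - 392459)/(R + K(-252)) = (79200 - 392459)/(-1/337854 + 7*(-252)²) = -313259/(-1/337854 + 7*63504) = -313259/(-1/337854 + 444528) = -313259/150185562911/337854 = -313259*337854/150185562911 = -105835806186/150185562911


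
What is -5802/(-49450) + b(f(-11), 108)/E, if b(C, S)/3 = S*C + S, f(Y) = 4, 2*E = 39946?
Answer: 97996173/493832425 ≈ 0.19844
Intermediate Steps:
E = 19973 (E = (1/2)*39946 = 19973)
b(C, S) = 3*S + 3*C*S (b(C, S) = 3*(S*C + S) = 3*(C*S + S) = 3*(S + C*S) = 3*S + 3*C*S)
-5802/(-49450) + b(f(-11), 108)/E = -5802/(-49450) + (3*108*(1 + 4))/19973 = -5802*(-1/49450) + (3*108*5)*(1/19973) = 2901/24725 + 1620*(1/19973) = 2901/24725 + 1620/19973 = 97996173/493832425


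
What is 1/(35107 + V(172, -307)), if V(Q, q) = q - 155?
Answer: 1/34645 ≈ 2.8864e-5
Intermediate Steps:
V(Q, q) = -155 + q
1/(35107 + V(172, -307)) = 1/(35107 + (-155 - 307)) = 1/(35107 - 462) = 1/34645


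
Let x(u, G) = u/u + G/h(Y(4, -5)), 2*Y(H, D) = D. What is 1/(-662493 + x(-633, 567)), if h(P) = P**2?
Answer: -25/16560032 ≈ -1.5097e-6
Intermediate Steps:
Y(H, D) = D/2
x(u, G) = 1 + 4*G/25 (x(u, G) = u/u + G/(((1/2)*(-5))**2) = 1 + G/((-5/2)**2) = 1 + G/(25/4) = 1 + G*(4/25) = 1 + 4*G/25)
1/(-662493 + x(-633, 567)) = 1/(-662493 + (1 + (4/25)*567)) = 1/(-662493 + (1 + 2268/25)) = 1/(-662493 + 2293/25) = 1/(-16560032/25) = -25/16560032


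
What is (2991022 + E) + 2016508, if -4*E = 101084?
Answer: 4982259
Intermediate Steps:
E = -25271 (E = -¼*101084 = -25271)
(2991022 + E) + 2016508 = (2991022 - 25271) + 2016508 = 2965751 + 2016508 = 4982259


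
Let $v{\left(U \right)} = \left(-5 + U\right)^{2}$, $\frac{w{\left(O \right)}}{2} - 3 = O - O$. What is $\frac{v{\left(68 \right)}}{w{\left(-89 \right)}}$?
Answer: $\frac{1323}{2} \approx 661.5$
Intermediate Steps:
$w{\left(O \right)} = 6$ ($w{\left(O \right)} = 6 + 2 \left(O - O\right) = 6 + 2 \cdot 0 = 6 + 0 = 6$)
$\frac{v{\left(68 \right)}}{w{\left(-89 \right)}} = \frac{\left(-5 + 68\right)^{2}}{6} = 63^{2} \cdot \frac{1}{6} = 3969 \cdot \frac{1}{6} = \frac{1323}{2}$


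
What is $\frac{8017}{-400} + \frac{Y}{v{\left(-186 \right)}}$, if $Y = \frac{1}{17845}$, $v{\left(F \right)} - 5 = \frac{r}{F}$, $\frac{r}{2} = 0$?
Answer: $- \frac{28612657}{1427600} \approx -20.042$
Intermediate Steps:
$r = 0$ ($r = 2 \cdot 0 = 0$)
$v{\left(F \right)} = 5$ ($v{\left(F \right)} = 5 + \frac{0}{F} = 5 + 0 = 5$)
$Y = \frac{1}{17845} \approx 5.6038 \cdot 10^{-5}$
$\frac{8017}{-400} + \frac{Y}{v{\left(-186 \right)}} = \frac{8017}{-400} + \frac{1}{17845 \cdot 5} = 8017 \left(- \frac{1}{400}\right) + \frac{1}{17845} \cdot \frac{1}{5} = - \frac{8017}{400} + \frac{1}{89225} = - \frac{28612657}{1427600}$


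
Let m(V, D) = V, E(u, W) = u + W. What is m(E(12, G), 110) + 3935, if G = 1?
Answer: 3948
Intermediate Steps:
E(u, W) = W + u
m(E(12, G), 110) + 3935 = (1 + 12) + 3935 = 13 + 3935 = 3948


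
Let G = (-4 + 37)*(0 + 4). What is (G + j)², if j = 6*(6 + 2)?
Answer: 32400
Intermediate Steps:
j = 48 (j = 6*8 = 48)
G = 132 (G = 33*4 = 132)
(G + j)² = (132 + 48)² = 180² = 32400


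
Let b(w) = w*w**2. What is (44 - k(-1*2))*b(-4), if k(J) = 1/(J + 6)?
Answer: -2800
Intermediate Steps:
k(J) = 1/(6 + J)
b(w) = w**3
(44 - k(-1*2))*b(-4) = (44 - 1/(6 - 1*2))*(-4)**3 = (44 - 1/(6 - 2))*(-64) = (44 - 1/4)*(-64) = (175/4)*(-64) = -2800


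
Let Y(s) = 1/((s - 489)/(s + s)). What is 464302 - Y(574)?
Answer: 39464522/85 ≈ 4.6429e+5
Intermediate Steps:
Y(s) = 2*s/(-489 + s) (Y(s) = 1/((-489 + s)/((2*s))) = 1/((-489 + s)*(1/(2*s))) = 1/((-489 + s)/(2*s)) = 2*s/(-489 + s))
464302 - Y(574) = 464302 - 2*574/(-489 + 574) = 464302 - 2*574/85 = 464302 - 1*1148/85 = 464302 - 1148/85 = 39464522/85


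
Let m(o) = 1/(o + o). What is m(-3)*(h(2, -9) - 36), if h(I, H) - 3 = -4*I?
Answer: 41/6 ≈ 6.8333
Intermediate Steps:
m(o) = 1/(2*o)
h(I, H) = 3 - 4*I
m(-3)*(h(2, -9) - 36) = ((½)/(-3))*((3 - 4*2) - 36) = ((½)*(-⅓))*((3 - 8) - 36) = -(-5 - 36)/6 = -⅙*(-41) = 41/6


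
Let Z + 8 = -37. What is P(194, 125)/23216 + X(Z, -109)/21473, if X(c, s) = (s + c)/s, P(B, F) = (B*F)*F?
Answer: 3547408490757/27169185656 ≈ 130.57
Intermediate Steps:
Z = -45 (Z = -8 - 37 = -45)
P(B, F) = B*F²
X(c, s) = (c + s)/s
P(194, 125)/23216 + X(Z, -109)/21473 = (194*125²)/23216 + ((-45 - 109)/(-109))/21473 = (194*15625)*(1/23216) - 1/109*(-154)*(1/21473) = 3031250*(1/23216) + (154/109)*(1/21473) = 1515625/11608 + 154/2340557 = 3547408490757/27169185656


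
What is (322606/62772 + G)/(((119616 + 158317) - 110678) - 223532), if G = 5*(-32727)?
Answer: 5135686807/1766309922 ≈ 2.9076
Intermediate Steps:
G = -163635
(322606/62772 + G)/(((119616 + 158317) - 110678) - 223532) = (322606/62772 - 163635)/(((119616 + 158317) - 110678) - 223532) = (322606*(1/62772) - 163635)/((277933 - 110678) - 223532) = (161303/31386 - 163635)/(167255 - 223532) = -5135686807/31386/(-56277) = -5135686807/31386*(-1/56277) = 5135686807/1766309922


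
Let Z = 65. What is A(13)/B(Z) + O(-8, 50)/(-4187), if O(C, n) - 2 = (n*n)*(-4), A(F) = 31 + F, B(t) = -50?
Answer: 157836/104675 ≈ 1.5079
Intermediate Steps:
O(C, n) = 2 - 4*n**2 (O(C, n) = 2 + (n*n)*(-4) = 2 + n**2*(-4) = 2 - 4*n**2)
A(13)/B(Z) + O(-8, 50)/(-4187) = (31 + 13)/(-50) + (2 - 4*50**2)/(-4187) = 44*(-1/50) + (2 - 4*2500)*(-1/4187) = -22/25 + (2 - 10000)*(-1/4187) = -22/25 - 9998*(-1/4187) = -22/25 + 9998/4187 = 157836/104675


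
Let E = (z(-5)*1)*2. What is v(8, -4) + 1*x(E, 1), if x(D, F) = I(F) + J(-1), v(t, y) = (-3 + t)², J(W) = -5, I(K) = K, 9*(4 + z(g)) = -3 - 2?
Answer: 21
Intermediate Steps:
z(g) = -41/9 (z(g) = -4 + (-3 - 2)/9 = -4 + (⅑)*(-5) = -4 - 5/9 = -41/9)
E = -82/9 (E = -41/9*1*2 = -41/9*2 = -82/9 ≈ -9.1111)
x(D, F) = -5 + F (x(D, F) = F - 5 = -5 + F)
v(8, -4) + 1*x(E, 1) = (-3 + 8)² + 1*(-5 + 1) = 5² + 1*(-4) = 25 - 4 = 21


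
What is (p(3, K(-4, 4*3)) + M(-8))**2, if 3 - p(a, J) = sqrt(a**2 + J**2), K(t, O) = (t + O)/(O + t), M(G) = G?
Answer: (5 + sqrt(10))**2 ≈ 66.623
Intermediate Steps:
K(t, O) = 1 (K(t, O) = (O + t)/(O + t) = 1)
p(a, J) = 3 - sqrt(J**2 + a**2) (p(a, J) = 3 - sqrt(a**2 + J**2) = 3 - sqrt(J**2 + a**2))
(p(3, K(-4, 4*3)) + M(-8))**2 = ((3 - sqrt(1**2 + 3**2)) - 8)**2 = ((3 - sqrt(1 + 9)) - 8)**2 = ((3 - sqrt(10)) - 8)**2 = (-5 - sqrt(10))**2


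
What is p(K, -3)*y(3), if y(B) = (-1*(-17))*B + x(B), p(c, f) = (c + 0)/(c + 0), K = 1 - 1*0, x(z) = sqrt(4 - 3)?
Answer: 52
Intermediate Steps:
x(z) = 1 (x(z) = sqrt(1) = 1)
K = 1 (K = 1 + 0 = 1)
p(c, f) = 1 (p(c, f) = c/c = 1)
y(B) = 1 + 17*B (y(B) = (-1*(-17))*B + 1 = 17*B + 1 = 1 + 17*B)
p(K, -3)*y(3) = 1*(1 + 17*3) = 1*(1 + 51) = 1*52 = 52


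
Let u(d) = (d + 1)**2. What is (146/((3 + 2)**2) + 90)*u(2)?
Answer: 21564/25 ≈ 862.56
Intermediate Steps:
u(d) = (1 + d)**2
(146/((3 + 2)**2) + 90)*u(2) = (146/((3 + 2)**2) + 90)*(1 + 2)**2 = (146/(5**2) + 90)*3**2 = (146/25 + 90)*9 = (2396/25)*9 = 21564/25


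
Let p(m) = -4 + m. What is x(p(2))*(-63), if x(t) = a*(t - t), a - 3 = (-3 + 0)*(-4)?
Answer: 0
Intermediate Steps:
a = 15 (a = 3 + (-3 + 0)*(-4) = 3 - 3*(-4) = 3 + 12 = 15)
x(t) = 0 (x(t) = 15*(t - t) = 15*0 = 0)
x(p(2))*(-63) = 0*(-63) = 0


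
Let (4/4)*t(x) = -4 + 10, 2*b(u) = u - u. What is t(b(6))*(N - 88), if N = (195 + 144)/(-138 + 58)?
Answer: -22137/40 ≈ -553.42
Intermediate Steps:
b(u) = 0 (b(u) = (u - u)/2 = (½)*0 = 0)
N = -339/80 (N = 339/(-80) = 339*(-1/80) = -339/80 ≈ -4.2375)
t(x) = 6 (t(x) = -4 + 10 = 6)
t(b(6))*(N - 88) = 6*(-339/80 - 88) = 6*(-7379/80) = -22137/40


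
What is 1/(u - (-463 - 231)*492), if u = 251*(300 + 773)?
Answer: 1/610771 ≈ 1.6373e-6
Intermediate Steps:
u = 269323 (u = 251*1073 = 269323)
1/(u - (-463 - 231)*492) = 1/(269323 - (-463 - 231)*492) = 1/(269323 - (-694)*492) = 1/(269323 - 1*(-341448)) = 1/(269323 + 341448) = 1/610771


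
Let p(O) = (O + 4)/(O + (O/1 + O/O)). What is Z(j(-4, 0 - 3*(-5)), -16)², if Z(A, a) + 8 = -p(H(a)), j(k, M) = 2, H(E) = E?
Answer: 67600/961 ≈ 70.343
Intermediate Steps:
p(O) = (4 + O)/(1 + 2*O) (p(O) = (4 + O)/(O + (O*1 + 1)) = (4 + O)/(O + (O + 1)) = (4 + O)/(O + (1 + O)) = (4 + O)/(1 + 2*O))
Z(A, a) = -8 - (4 + a)/(1 + 2*a)
Z(j(-4, 0 - 3*(-5)), -16)² = ((-12 - 17*(-16))/(1 + 2*(-16)))² = ((-12 + 272)/(1 - 32))² = (260/(-31))² = (-1/31*260)² = (-260/31)² = 67600/961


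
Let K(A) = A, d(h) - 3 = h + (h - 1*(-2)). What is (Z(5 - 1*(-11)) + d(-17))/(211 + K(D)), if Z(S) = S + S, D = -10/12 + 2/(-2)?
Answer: 18/1255 ≈ 0.014343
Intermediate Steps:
D = -11/6 (D = -10*1/12 + 2*(-1/2) = -5/6 - 1 = -11/6 ≈ -1.8333)
d(h) = 5 + 2*h (d(h) = 3 + (h + (h - 1*(-2))) = 3 + (h + (h + 2)) = 3 + (h + (2 + h)) = 3 + (2 + 2*h) = 5 + 2*h)
Z(S) = 2*S
(Z(5 - 1*(-11)) + d(-17))/(211 + K(D)) = (2*(5 - 1*(-11)) + (5 + 2*(-17)))/(211 - 11/6) = (2*(5 + 11) + (5 - 34))/(1255/6) = (2*16 - 29)*(6/1255) = (32 - 29)*(6/1255) = 3*(6/1255) = 18/1255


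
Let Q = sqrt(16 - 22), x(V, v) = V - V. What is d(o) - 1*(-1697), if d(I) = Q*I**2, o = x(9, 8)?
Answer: 1697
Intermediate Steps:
x(V, v) = 0
o = 0
Q = I*sqrt(6) (Q = sqrt(-6) = I*sqrt(6) ≈ 2.4495*I)
d(I) = I*sqrt(6)*I**2 (d(I) = (I*sqrt(6))*I**2 = I*sqrt(6)*I**2)
d(o) - 1*(-1697) = I*sqrt(6)*0**2 - 1*(-1697) = I*sqrt(6)*0 + 1697 = 0 + 1697 = 1697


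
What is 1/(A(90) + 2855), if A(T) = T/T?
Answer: 1/2856 ≈ 0.00035014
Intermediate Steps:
A(T) = 1
1/(A(90) + 2855) = 1/(1 + 2855) = 1/2856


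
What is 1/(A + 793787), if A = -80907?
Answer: 1/712880 ≈ 1.4028e-6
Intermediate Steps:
1/(A + 793787) = 1/(-80907 + 793787) = 1/712880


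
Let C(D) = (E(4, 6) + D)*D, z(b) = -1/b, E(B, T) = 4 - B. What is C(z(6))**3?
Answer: 1/46656 ≈ 2.1433e-5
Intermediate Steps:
C(D) = D**2 (C(D) = ((4 - 1*4) + D)*D = ((4 - 4) + D)*D = (0 + D)*D = D*D = D**2)
C(z(6))**3 = ((-1/6)**2)**3 = (1/36)**3 = 1/46656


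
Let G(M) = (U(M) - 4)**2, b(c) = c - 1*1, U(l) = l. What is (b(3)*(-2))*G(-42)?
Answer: -8464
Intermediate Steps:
b(c) = -1 + c (b(c) = c - 1 = -1 + c)
G(M) = (-4 + M)**2 (G(M) = (M - 4)**2 = (-4 + M)**2)
(b(3)*(-2))*G(-42) = ((-1 + 3)*(-2))*(-4 - 42)**2 = (2*(-2))*(-46)**2 = -4*2116 = -8464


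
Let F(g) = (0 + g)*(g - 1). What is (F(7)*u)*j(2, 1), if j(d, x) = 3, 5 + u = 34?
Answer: 3654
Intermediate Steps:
u = 29 (u = -5 + 34 = 29)
F(g) = g*(-1 + g)
(F(7)*u)*j(2, 1) = ((7*(-1 + 7))*29)*3 = ((7*6)*29)*3 = (42*29)*3 = 1218*3 = 3654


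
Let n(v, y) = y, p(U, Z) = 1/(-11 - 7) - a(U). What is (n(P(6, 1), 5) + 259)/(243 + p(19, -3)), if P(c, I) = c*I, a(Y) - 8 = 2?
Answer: 4752/4193 ≈ 1.1333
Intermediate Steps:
a(Y) = 10 (a(Y) = 8 + 2 = 10)
P(c, I) = I*c
p(U, Z) = -181/18 (p(U, Z) = 1/(-11 - 7) - 1*10 = 1/(-18) - 10 = -1/18 - 10 = -181/18)
(n(P(6, 1), 5) + 259)/(243 + p(19, -3)) = (5 + 259)/(243 - 181/18) = 264/(4193/18) = 264*(18/4193) = 4752/4193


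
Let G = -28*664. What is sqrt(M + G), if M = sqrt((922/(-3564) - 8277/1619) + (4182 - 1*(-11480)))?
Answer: sqrt(-212279315859072 + 35618*sqrt(1608875119342414))/106854 ≈ 135.89*I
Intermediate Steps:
G = -18592
M = sqrt(1608875119342414)/320562 (M = sqrt((922*(-1/3564) - 8277*1/1619) + (4182 + 11480)) = sqrt((-461/1782 - 8277/1619) + 15662) = sqrt(-15495973/2885058 + 15662) = sqrt(45170282423/2885058) = sqrt(1608875119342414)/320562 ≈ 125.13)
sqrt(M + G) = sqrt(sqrt(1608875119342414)/320562 - 18592) = sqrt(-18592 + sqrt(1608875119342414)/320562)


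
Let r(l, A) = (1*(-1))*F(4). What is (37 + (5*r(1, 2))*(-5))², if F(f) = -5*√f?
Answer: 45369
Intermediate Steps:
r(l, A) = 10 (r(l, A) = (1*(-1))*(-5*√4) = -(-5)*2 = -1*(-10) = 10)
(37 + (5*r(1, 2))*(-5))² = (37 + (5*10)*(-5))² = (37 + 50*(-5))² = (37 - 250)² = (-213)² = 45369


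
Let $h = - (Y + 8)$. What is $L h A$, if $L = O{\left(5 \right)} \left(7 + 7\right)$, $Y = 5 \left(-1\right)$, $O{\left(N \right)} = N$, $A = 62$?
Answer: $-13020$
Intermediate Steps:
$Y = -5$
$L = 70$ ($L = 5 \left(7 + 7\right) = 5 \cdot 14 = 70$)
$h = -3$ ($h = - (-5 + 8) = \left(-1\right) 3 = -3$)
$L h A = 70 \left(-3\right) 62 = \left(-210\right) 62 = -13020$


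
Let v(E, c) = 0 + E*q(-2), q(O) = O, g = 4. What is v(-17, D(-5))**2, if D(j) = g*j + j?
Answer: 1156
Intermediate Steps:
D(j) = 5*j (D(j) = 4*j + j = 5*j)
v(E, c) = -2*E (v(E, c) = 0 + E*(-2) = 0 - 2*E = -2*E)
v(-17, D(-5))**2 = (-2*(-17))**2 = 34**2 = 1156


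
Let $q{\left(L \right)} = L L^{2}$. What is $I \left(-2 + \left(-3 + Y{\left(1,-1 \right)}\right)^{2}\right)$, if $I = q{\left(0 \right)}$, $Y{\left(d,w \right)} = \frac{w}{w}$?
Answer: $0$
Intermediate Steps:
$Y{\left(d,w \right)} = 1$
$q{\left(L \right)} = L^{3}$
$I = 0$ ($I = 0^{3} = 0$)
$I \left(-2 + \left(-3 + Y{\left(1,-1 \right)}\right)^{2}\right) = 0 \left(-2 + \left(-3 + 1\right)^{2}\right) = 0 \left(-2 + \left(-2\right)^{2}\right) = 0 \left(-2 + 4\right) = 0 \cdot 2 = 0$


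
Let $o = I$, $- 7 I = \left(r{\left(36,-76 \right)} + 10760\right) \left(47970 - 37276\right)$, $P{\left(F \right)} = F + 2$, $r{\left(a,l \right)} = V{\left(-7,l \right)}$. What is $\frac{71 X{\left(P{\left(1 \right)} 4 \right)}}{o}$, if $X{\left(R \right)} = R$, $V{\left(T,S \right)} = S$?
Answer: $- \frac{1491}{28563674} \approx -5.2199 \cdot 10^{-5}$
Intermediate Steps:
$r{\left(a,l \right)} = l$
$P{\left(F \right)} = 2 + F$
$I = - \frac{114254696}{7}$ ($I = - \frac{\left(-76 + 10760\right) \left(47970 - 37276\right)}{7} = - \frac{10684 \cdot 10694}{7} = \left(- \frac{1}{7}\right) 114254696 = - \frac{114254696}{7} \approx -1.6322 \cdot 10^{7}$)
$o = - \frac{114254696}{7} \approx -1.6322 \cdot 10^{7}$
$\frac{71 X{\left(P{\left(1 \right)} 4 \right)}}{o} = \frac{71 \left(2 + 1\right) 4}{- \frac{114254696}{7}} = 71 \cdot 3 \cdot 4 \left(- \frac{7}{114254696}\right) = 71 \cdot 12 \left(- \frac{7}{114254696}\right) = 852 \left(- \frac{7}{114254696}\right) = - \frac{1491}{28563674}$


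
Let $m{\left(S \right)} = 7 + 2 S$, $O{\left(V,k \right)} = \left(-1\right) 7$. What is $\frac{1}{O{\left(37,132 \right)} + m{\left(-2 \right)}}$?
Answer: $- \frac{1}{4} \approx -0.25$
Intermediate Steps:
$O{\left(V,k \right)} = -7$
$\frac{1}{O{\left(37,132 \right)} + m{\left(-2 \right)}} = \frac{1}{-7 + \left(7 + 2 \left(-2\right)\right)} = \frac{1}{-7 + \left(7 - 4\right)} = \frac{1}{-7 + 3} = \frac{1}{-4} = - \frac{1}{4}$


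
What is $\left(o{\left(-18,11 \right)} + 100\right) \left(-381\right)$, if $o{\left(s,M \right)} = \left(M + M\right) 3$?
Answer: $-63246$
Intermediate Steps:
$o{\left(s,M \right)} = 6 M$ ($o{\left(s,M \right)} = 2 M 3 = 6 M$)
$\left(o{\left(-18,11 \right)} + 100\right) \left(-381\right) = \left(6 \cdot 11 + 100\right) \left(-381\right) = \left(66 + 100\right) \left(-381\right) = 166 \left(-381\right) = -63246$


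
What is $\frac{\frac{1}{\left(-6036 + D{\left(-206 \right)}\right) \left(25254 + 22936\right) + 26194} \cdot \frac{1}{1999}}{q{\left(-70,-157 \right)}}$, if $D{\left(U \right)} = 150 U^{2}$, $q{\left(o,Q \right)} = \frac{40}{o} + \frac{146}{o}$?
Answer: $- \frac{35}{56972646014550078} \approx -6.1433 \cdot 10^{-16}$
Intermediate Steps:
$q{\left(o,Q \right)} = \frac{186}{o}$
$\frac{\frac{1}{\left(-6036 + D{\left(-206 \right)}\right) \left(25254 + 22936\right) + 26194} \cdot \frac{1}{1999}}{q{\left(-70,-157 \right)}} = \frac{\frac{1}{\left(-6036 + 150 \left(-206\right)^{2}\right) \left(25254 + 22936\right) + 26194} \cdot \frac{1}{1999}}{186 \frac{1}{-70}} = \frac{\frac{1}{\left(-6036 + 150 \cdot 42436\right) 48190 + 26194} \cdot \frac{1}{1999}}{186 \left(- \frac{1}{70}\right)} = \frac{\frac{1}{\left(-6036 + 6365400\right) 48190 + 26194} \cdot \frac{1}{1999}}{- \frac{93}{35}} = \frac{1}{6359364 \cdot 48190 + 26194} \cdot \frac{1}{1999} \left(- \frac{35}{93}\right) = \frac{1}{306457751160 + 26194} \cdot \frac{1}{1999} \left(- \frac{35}{93}\right) = \frac{1}{306457777354} \cdot \frac{1}{1999} \left(- \frac{35}{93}\right) = \frac{1}{612609096930646} \left(- \frac{35}{93}\right) = - \frac{35}{56972646014550078}$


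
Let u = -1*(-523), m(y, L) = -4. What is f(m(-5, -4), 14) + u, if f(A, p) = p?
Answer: 537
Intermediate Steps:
u = 523
f(m(-5, -4), 14) + u = 14 + 523 = 537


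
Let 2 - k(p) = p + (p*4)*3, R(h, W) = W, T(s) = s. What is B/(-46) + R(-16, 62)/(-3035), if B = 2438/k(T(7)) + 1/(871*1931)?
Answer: 12018026689187/20898107676290 ≈ 0.57508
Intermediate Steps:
k(p) = 2 - 13*p (k(p) = 2 - (p + (p*4)*3) = 2 - (p + (4*p)*3) = 2 - (p + 12*p) = 2 - 13*p)
B = -4100474549/149689189 (B = 2438/(2 - 13*7) + 1/(871*1931) = 2438/(2 - 91) + (1/871)*(1/1931) = 2438/(-89) + 1/1681901 = 2438*(-1/89) + 1/1681901 = -2438/89 + 1/1681901 = -4100474549/149689189 ≈ -27.393)
B/(-46) + R(-16, 62)/(-3035) = -4100474549/149689189/(-46) + 62/(-3035) = -4100474549/149689189*(-1/46) + 62*(-1/3035) = 4100474549/6885702694 - 62/3035 = 12018026689187/20898107676290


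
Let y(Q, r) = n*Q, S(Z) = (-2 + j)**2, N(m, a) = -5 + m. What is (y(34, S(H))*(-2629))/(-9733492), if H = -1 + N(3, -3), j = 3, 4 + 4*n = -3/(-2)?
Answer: -223465/38933968 ≈ -0.0057396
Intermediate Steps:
n = -5/8 (n = -1 + (-3/(-2))/4 = -1 + (-3*(-1/2))/4 = -1 + (1/4)*(3/2) = -1 + 3/8 = -5/8 ≈ -0.62500)
H = -3 (H = -1 + (-5 + 3) = -1 - 2 = -3)
S(Z) = 1 (S(Z) = (-2 + 3)**2 = 1**2 = 1)
y(Q, r) = -5*Q/8
(y(34, S(H))*(-2629))/(-9733492) = (-5/8*34*(-2629))/(-9733492) = -85/4*(-2629)*(-1/9733492) = (223465/4)*(-1/9733492) = -223465/38933968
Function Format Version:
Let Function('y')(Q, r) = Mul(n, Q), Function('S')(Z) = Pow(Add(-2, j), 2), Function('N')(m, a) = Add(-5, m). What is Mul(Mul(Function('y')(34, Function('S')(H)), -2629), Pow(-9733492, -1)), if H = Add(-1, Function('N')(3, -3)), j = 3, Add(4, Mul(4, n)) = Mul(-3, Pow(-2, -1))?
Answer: Rational(-223465, 38933968) ≈ -0.0057396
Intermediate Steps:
n = Rational(-5, 8) (n = Add(-1, Mul(Rational(1, 4), Mul(-3, Pow(-2, -1)))) = Add(-1, Mul(Rational(1, 4), Mul(-3, Rational(-1, 2)))) = Add(-1, Mul(Rational(1, 4), Rational(3, 2))) = Add(-1, Rational(3, 8)) = Rational(-5, 8) ≈ -0.62500)
H = -3 (H = Add(-1, Add(-5, 3)) = Add(-1, -2) = -3)
Function('S')(Z) = 1 (Function('S')(Z) = Pow(Add(-2, 3), 2) = Pow(1, 2) = 1)
Function('y')(Q, r) = Mul(Rational(-5, 8), Q)
Mul(Mul(Function('y')(34, Function('S')(H)), -2629), Pow(-9733492, -1)) = Mul(Mul(Mul(Rational(-5, 8), 34), -2629), Pow(-9733492, -1)) = Mul(Mul(Rational(-85, 4), -2629), Rational(-1, 9733492)) = Mul(Rational(223465, 4), Rational(-1, 9733492)) = Rational(-223465, 38933968)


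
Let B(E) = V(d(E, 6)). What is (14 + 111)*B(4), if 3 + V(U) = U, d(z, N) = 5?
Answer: 250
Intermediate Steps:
V(U) = -3 + U
B(E) = 2 (B(E) = -3 + 5 = 2)
(14 + 111)*B(4) = (14 + 111)*2 = 125*2 = 250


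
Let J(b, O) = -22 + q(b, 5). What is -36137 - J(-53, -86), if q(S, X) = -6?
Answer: -36109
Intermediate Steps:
J(b, O) = -28 (J(b, O) = -22 - 6 = -28)
-36137 - J(-53, -86) = -36137 - 1*(-28) = -36137 + 28 = -36109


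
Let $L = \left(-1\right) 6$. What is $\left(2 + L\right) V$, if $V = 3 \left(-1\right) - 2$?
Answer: $20$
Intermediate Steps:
$V = -5$ ($V = -3 - 2 = -5$)
$L = -6$
$\left(2 + L\right) V = \left(2 - 6\right) \left(-5\right) = \left(-4\right) \left(-5\right) = 20$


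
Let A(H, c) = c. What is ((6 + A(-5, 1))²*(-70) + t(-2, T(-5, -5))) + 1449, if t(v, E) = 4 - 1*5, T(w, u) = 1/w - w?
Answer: -1982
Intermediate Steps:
t(v, E) = -1 (t(v, E) = 4 - 5 = -1)
((6 + A(-5, 1))²*(-70) + t(-2, T(-5, -5))) + 1449 = ((6 + 1)²*(-70) - 1) + 1449 = (7²*(-70) - 1) + 1449 = (49*(-70) - 1) + 1449 = (-3430 - 1) + 1449 = -3431 + 1449 = -1982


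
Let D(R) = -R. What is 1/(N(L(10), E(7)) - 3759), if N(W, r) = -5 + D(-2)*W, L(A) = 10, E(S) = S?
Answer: -1/3744 ≈ -0.00026709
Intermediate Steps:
N(W, r) = -5 + 2*W (N(W, r) = -5 + (-1*(-2))*W = -5 + 2*W)
1/(N(L(10), E(7)) - 3759) = 1/((-5 + 2*10) - 3759) = 1/((-5 + 20) - 3759) = 1/(15 - 3759) = 1/(-3744) = -1/3744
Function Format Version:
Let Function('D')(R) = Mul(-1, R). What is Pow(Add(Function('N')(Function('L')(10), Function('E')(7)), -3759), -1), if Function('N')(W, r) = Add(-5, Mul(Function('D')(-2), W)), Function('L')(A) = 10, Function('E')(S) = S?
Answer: Rational(-1, 3744) ≈ -0.00026709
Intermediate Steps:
Function('N')(W, r) = Add(-5, Mul(2, W)) (Function('N')(W, r) = Add(-5, Mul(Mul(-1, -2), W)) = Add(-5, Mul(2, W)))
Pow(Add(Function('N')(Function('L')(10), Function('E')(7)), -3759), -1) = Pow(Add(Add(-5, Mul(2, 10)), -3759), -1) = Pow(Add(Add(-5, 20), -3759), -1) = Pow(Add(15, -3759), -1) = Pow(-3744, -1) = Rational(-1, 3744)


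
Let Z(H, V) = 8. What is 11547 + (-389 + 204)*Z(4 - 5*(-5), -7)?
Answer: 10067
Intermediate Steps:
11547 + (-389 + 204)*Z(4 - 5*(-5), -7) = 11547 + (-389 + 204)*8 = 11547 - 185*8 = 11547 - 1480 = 10067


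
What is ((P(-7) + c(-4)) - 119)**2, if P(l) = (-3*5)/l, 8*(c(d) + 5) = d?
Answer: 2934369/196 ≈ 14971.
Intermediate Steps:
c(d) = -5 + d/8
P(l) = -15/l
((P(-7) + c(-4)) - 119)**2 = ((-15/(-7) + (-5 + (1/8)*(-4))) - 119)**2 = ((-15*(-1/7) + (-5 - 1/2)) - 119)**2 = ((15/7 - 11/2) - 119)**2 = (-47/14 - 119)**2 = (-1713/14)**2 = 2934369/196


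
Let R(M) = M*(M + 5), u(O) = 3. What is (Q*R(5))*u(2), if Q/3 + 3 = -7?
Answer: -4500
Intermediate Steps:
R(M) = M*(5 + M)
Q = -30 (Q = -9 + 3*(-7) = -9 - 21 = -30)
(Q*R(5))*u(2) = -150*(5 + 5)*3 = -150*10*3 = -30*50*3 = -1500*3 = -4500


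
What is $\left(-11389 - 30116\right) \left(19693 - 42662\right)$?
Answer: $953328345$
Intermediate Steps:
$\left(-11389 - 30116\right) \left(19693 - 42662\right) = \left(-41505\right) \left(-22969\right) = 953328345$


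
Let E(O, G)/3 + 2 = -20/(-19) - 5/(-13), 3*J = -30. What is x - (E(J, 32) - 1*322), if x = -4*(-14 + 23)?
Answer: 71059/247 ≈ 287.69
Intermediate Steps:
J = -10 (J = (1/3)*(-30) = -10)
x = -36 (x = -4*9 = -36)
E(O, G) = -417/247 (E(O, G) = -6 + 3*(-20/(-19) - 5/(-13)) = -6 + 3*(-20*(-1/19) - 5*(-1/13)) = -6 + 3*(20/19 + 5/13) = -6 + 3*(355/247) = -6 + 1065/247 = -417/247)
x - (E(J, 32) - 1*322) = -36 - (-417/247 - 1*322) = -36 - (-417/247 - 322) = -36 - 1*(-79951/247) = -36 + 79951/247 = 71059/247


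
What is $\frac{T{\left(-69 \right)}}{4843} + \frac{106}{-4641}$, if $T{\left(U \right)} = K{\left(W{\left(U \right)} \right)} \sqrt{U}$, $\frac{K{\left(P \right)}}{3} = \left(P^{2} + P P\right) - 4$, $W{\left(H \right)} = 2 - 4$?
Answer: $- \frac{106}{4641} + \frac{12 i \sqrt{69}}{4843} \approx -0.02284 + 0.020582 i$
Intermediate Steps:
$W{\left(H \right)} = -2$ ($W{\left(H \right)} = 2 - 4 = -2$)
$K{\left(P \right)} = -12 + 6 P^{2}$ ($K{\left(P \right)} = 3 \left(\left(P^{2} + P P\right) - 4\right) = 3 \left(\left(P^{2} + P^{2}\right) - 4\right) = 3 \left(2 P^{2} - 4\right) = 3 \left(-4 + 2 P^{2}\right) = -12 + 6 P^{2}$)
$T{\left(U \right)} = 12 \sqrt{U}$ ($T{\left(U \right)} = \left(-12 + 6 \left(-2\right)^{2}\right) \sqrt{U} = \left(-12 + 6 \cdot 4\right) \sqrt{U} = \left(-12 + 24\right) \sqrt{U} = 12 \sqrt{U}$)
$\frac{T{\left(-69 \right)}}{4843} + \frac{106}{-4641} = \frac{12 \sqrt{-69}}{4843} + \frac{106}{-4641} = 12 i \sqrt{69} \cdot \frac{1}{4843} + 106 \left(- \frac{1}{4641}\right) = 12 i \sqrt{69} \cdot \frac{1}{4843} - \frac{106}{4641} = \frac{12 i \sqrt{69}}{4843} - \frac{106}{4641} = - \frac{106}{4641} + \frac{12 i \sqrt{69}}{4843}$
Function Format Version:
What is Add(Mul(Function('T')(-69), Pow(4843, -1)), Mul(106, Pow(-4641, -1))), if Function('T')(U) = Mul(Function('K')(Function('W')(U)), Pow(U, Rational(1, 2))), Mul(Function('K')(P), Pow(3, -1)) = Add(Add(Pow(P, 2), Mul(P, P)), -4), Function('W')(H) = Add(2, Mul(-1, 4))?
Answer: Add(Rational(-106, 4641), Mul(Rational(12, 4843), I, Pow(69, Rational(1, 2)))) ≈ Add(-0.022840, Mul(0.020582, I))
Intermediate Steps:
Function('W')(H) = -2 (Function('W')(H) = Add(2, -4) = -2)
Function('K')(P) = Add(-12, Mul(6, Pow(P, 2))) (Function('K')(P) = Mul(3, Add(Add(Pow(P, 2), Mul(P, P)), -4)) = Mul(3, Add(Add(Pow(P, 2), Pow(P, 2)), -4)) = Mul(3, Add(Mul(2, Pow(P, 2)), -4)) = Mul(3, Add(-4, Mul(2, Pow(P, 2)))) = Add(-12, Mul(6, Pow(P, 2))))
Function('T')(U) = Mul(12, Pow(U, Rational(1, 2))) (Function('T')(U) = Mul(Add(-12, Mul(6, Pow(-2, 2))), Pow(U, Rational(1, 2))) = Mul(Add(-12, Mul(6, 4)), Pow(U, Rational(1, 2))) = Mul(Add(-12, 24), Pow(U, Rational(1, 2))) = Mul(12, Pow(U, Rational(1, 2))))
Add(Mul(Function('T')(-69), Pow(4843, -1)), Mul(106, Pow(-4641, -1))) = Add(Mul(Mul(12, Pow(-69, Rational(1, 2))), Pow(4843, -1)), Mul(106, Pow(-4641, -1))) = Add(Mul(Mul(12, Mul(I, Pow(69, Rational(1, 2)))), Rational(1, 4843)), Mul(106, Rational(-1, 4641))) = Add(Mul(Mul(12, I, Pow(69, Rational(1, 2))), Rational(1, 4843)), Rational(-106, 4641)) = Add(Mul(Rational(12, 4843), I, Pow(69, Rational(1, 2))), Rational(-106, 4641)) = Add(Rational(-106, 4641), Mul(Rational(12, 4843), I, Pow(69, Rational(1, 2))))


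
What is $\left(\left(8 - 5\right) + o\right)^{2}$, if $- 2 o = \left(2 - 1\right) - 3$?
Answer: $16$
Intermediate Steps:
$o = 1$ ($o = - \frac{\left(2 - 1\right) - 3}{2} = - \frac{1 - 3}{2} = \left(- \frac{1}{2}\right) \left(-2\right) = 1$)
$\left(\left(8 - 5\right) + o\right)^{2} = \left(\left(8 - 5\right) + 1\right)^{2} = \left(3 + 1\right)^{2} = 4^{2} = 16$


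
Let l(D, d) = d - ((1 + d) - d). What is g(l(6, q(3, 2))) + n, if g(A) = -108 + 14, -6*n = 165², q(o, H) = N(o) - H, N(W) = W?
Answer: -9263/2 ≈ -4631.5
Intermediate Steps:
q(o, H) = o - H
l(D, d) = -1 + d (l(D, d) = d - 1*1 = d - 1 = -1 + d)
n = -9075/2 (n = -⅙*165² = -⅙*27225 = -9075/2 ≈ -4537.5)
g(A) = -94
g(l(6, q(3, 2))) + n = -94 - 9075/2 = -9263/2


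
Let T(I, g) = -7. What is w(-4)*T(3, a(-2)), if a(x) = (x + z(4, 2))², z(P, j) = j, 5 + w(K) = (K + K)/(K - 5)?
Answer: 259/9 ≈ 28.778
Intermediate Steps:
w(K) = -5 + 2*K/(-5 + K) (w(K) = -5 + (K + K)/(K - 5) = -5 + (2*K)/(-5 + K) = -5 + 2*K/(-5 + K))
a(x) = (2 + x)² (a(x) = (x + 2)² = (2 + x)²)
w(-4)*T(3, a(-2)) = ((25 - 3*(-4))/(-5 - 4))*(-7) = ((25 + 12)/(-9))*(-7) = -⅑*37*(-7) = -37/9*(-7) = 259/9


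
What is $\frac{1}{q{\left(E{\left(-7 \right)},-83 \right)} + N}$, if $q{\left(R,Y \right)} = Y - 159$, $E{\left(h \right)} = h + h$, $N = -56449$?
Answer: $- \frac{1}{56691} \approx -1.7639 \cdot 10^{-5}$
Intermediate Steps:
$E{\left(h \right)} = 2 h$
$q{\left(R,Y \right)} = -159 + Y$
$\frac{1}{q{\left(E{\left(-7 \right)},-83 \right)} + N} = \frac{1}{\left(-159 - 83\right) - 56449} = \frac{1}{-242 - 56449} = \frac{1}{-56691} = - \frac{1}{56691}$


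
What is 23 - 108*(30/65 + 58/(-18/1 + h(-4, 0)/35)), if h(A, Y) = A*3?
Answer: 437677/1391 ≈ 314.65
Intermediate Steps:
h(A, Y) = 3*A
23 - 108*(30/65 + 58/(-18/1 + h(-4, 0)/35)) = 23 - 108*(30/65 + 58/(-18/1 + (3*(-4))/35)) = 23 - 108*(30*(1/65) + 58/(-18*1 - 12*1/35)) = 23 - 108*(6/13 + 58/(-18 - 12/35)) = 23 - 108*(6/13 + 58/(-642/35)) = 23 - 108*(6/13 + 58*(-35/642)) = 23 - 108*(6/13 - 1015/321) = 23 - 108*(-11269/4173) = 23 + 405684/1391 = 437677/1391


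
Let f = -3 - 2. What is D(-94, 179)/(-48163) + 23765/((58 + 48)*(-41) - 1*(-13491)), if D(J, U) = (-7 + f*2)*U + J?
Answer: 234656312/88090127 ≈ 2.6638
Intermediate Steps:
f = -5
D(J, U) = J - 17*U (D(J, U) = (-7 - 5*2)*U + J = (-7 - 10)*U + J = -17*U + J = J - 17*U)
D(-94, 179)/(-48163) + 23765/((58 + 48)*(-41) - 1*(-13491)) = (-94 - 17*179)/(-48163) + 23765/((58 + 48)*(-41) - 1*(-13491)) = (-94 - 3043)*(-1/48163) + 23765/(106*(-41) + 13491) = -3137*(-1/48163) + 23765/(-4346 + 13491) = 3137/48163 + 23765/9145 = 3137/48163 + 23765*(1/9145) = 3137/48163 + 4753/1829 = 234656312/88090127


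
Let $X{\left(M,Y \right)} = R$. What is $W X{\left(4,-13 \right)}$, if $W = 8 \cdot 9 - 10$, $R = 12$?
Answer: $744$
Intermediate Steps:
$X{\left(M,Y \right)} = 12$
$W = 62$ ($W = 72 - 10 = 62$)
$W X{\left(4,-13 \right)} = 62 \cdot 12 = 744$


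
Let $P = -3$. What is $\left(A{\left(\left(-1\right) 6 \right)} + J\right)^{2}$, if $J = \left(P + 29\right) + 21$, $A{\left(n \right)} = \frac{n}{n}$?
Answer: $2304$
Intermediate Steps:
$A{\left(n \right)} = 1$
$J = 47$ ($J = \left(-3 + 29\right) + 21 = 26 + 21 = 47$)
$\left(A{\left(\left(-1\right) 6 \right)} + J\right)^{2} = \left(1 + 47\right)^{2} = 48^{2} = 2304$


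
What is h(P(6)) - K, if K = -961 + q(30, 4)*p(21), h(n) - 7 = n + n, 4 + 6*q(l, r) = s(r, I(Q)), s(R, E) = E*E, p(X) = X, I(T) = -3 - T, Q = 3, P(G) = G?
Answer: 868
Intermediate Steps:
s(R, E) = E²
q(l, r) = 16/3 (q(l, r) = -⅔ + (-3 - 1*3)²/6 = -⅔ + (-3 - 3)²/6 = -⅔ + (⅙)*(-6)² = -⅔ + (⅙)*36 = -⅔ + 6 = 16/3)
h(n) = 7 + 2*n (h(n) = 7 + (n + n) = 7 + 2*n)
K = -849 (K = -961 + (16/3)*21 = -961 + 112 = -849)
h(P(6)) - K = (7 + 2*6) - 1*(-849) = (7 + 12) + 849 = 19 + 849 = 868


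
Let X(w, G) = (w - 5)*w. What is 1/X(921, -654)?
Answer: 1/843636 ≈ 1.1853e-6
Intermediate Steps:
X(w, G) = w*(-5 + w) (X(w, G) = (-5 + w)*w = w*(-5 + w))
1/X(921, -654) = 1/(921*(-5 + 921)) = 1/(921*916) = 1/843636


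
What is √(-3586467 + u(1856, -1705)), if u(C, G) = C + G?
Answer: 2*I*√896579 ≈ 1893.8*I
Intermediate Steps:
√(-3586467 + u(1856, -1705)) = √(-3586467 + (1856 - 1705)) = √(-3586467 + 151) = √(-3586316) = 2*I*√896579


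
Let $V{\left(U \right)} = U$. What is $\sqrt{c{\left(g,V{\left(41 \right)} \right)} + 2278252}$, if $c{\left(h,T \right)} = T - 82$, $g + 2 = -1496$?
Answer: $\sqrt{2278211} \approx 1509.4$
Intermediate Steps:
$g = -1498$ ($g = -2 - 1496 = -1498$)
$c{\left(h,T \right)} = -82 + T$
$\sqrt{c{\left(g,V{\left(41 \right)} \right)} + 2278252} = \sqrt{\left(-82 + 41\right) + 2278252} = \sqrt{-41 + 2278252} = \sqrt{2278211}$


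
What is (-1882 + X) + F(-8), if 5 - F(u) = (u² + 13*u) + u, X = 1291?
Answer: -538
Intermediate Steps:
F(u) = 5 - u² - 14*u (F(u) = 5 - ((u² + 13*u) + u) = 5 - (u² + 14*u) = 5 + (-u² - 14*u) = 5 - u² - 14*u)
(-1882 + X) + F(-8) = (-1882 + 1291) + (5 - 1*(-8)² - 14*(-8)) = -591 + (5 - 1*64 + 112) = -591 + (5 - 64 + 112) = -591 + 53 = -538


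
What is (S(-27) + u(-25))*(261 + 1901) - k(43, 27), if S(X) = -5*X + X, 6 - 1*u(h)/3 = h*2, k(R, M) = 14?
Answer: 596698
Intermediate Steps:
u(h) = 18 - 6*h (u(h) = 18 - 3*h*2 = 18 - 6*h)
S(X) = -4*X
(S(-27) + u(-25))*(261 + 1901) - k(43, 27) = (-4*(-27) + (18 - 6*(-25)))*(261 + 1901) - 1*14 = (108 + (18 + 150))*2162 - 14 = (108 + 168)*2162 - 14 = 276*2162 - 14 = 596712 - 14 = 596698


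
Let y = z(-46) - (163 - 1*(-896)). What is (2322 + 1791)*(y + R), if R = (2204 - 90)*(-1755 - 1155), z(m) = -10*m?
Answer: -25304570307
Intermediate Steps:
y = -599 (y = -10*(-46) - (163 - 1*(-896)) = 460 - (163 + 896) = 460 - 1*1059 = 460 - 1059 = -599)
R = -6151740 (R = 2114*(-2910) = -6151740)
(2322 + 1791)*(y + R) = (2322 + 1791)*(-599 - 6151740) = 4113*(-6152339) = -25304570307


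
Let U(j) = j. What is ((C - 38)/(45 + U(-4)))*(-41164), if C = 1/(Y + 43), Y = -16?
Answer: 1029100/27 ≈ 38115.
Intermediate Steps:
C = 1/27 (C = 1/(-16 + 43) = 1/27 ≈ 0.037037)
((C - 38)/(45 + U(-4)))*(-41164) = ((1/27 - 38)/(45 - 4))*(-41164) = -1025/27/41*(-41164) = -1025/27*1/41*(-41164) = -25/27*(-41164) = 1029100/27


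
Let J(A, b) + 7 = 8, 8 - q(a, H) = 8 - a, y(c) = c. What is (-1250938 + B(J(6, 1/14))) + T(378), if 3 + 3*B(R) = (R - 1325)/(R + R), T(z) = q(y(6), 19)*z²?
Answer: -1181567/3 ≈ -3.9386e+5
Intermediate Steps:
q(a, H) = a (q(a, H) = 8 - (8 - a) = 8 + (-8 + a) = a)
J(A, b) = 1 (J(A, b) = -7 + 8 = 1)
T(z) = 6*z²
B(R) = -1 + (-1325 + R)/(6*R) (B(R) = -1 + ((R - 1325)/(R + R))/3 = -1 + ((-1325 + R)/((2*R)))/3 = -1 + ((-1325 + R)*(1/(2*R)))/3 = -1 + ((-1325 + R)/(2*R))/3 = -1 + (-1325 + R)/(6*R))
(-1250938 + B(J(6, 1/14))) + T(378) = (-1250938 + (⅚)*(-265 - 1*1)/1) + 6*378² = (-1250938 + (⅚)*1*(-265 - 1)) + 6*142884 = (-1250938 + (⅚)*1*(-266)) + 857304 = (-1250938 - 665/3) + 857304 = -3753479/3 + 857304 = -1181567/3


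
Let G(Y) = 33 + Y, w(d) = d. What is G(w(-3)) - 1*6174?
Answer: -6144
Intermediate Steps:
G(w(-3)) - 1*6174 = (33 - 3) - 1*6174 = 30 - 6174 = -6144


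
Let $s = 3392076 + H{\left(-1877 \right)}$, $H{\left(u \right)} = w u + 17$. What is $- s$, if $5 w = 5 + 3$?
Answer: $- \frac{16945449}{5} \approx -3.3891 \cdot 10^{6}$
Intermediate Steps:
$w = \frac{8}{5}$ ($w = \frac{5 + 3}{5} = \frac{1}{5} \cdot 8 = \frac{8}{5} \approx 1.6$)
$H{\left(u \right)} = 17 + \frac{8 u}{5}$ ($H{\left(u \right)} = \frac{8 u}{5} + 17 = 17 + \frac{8 u}{5}$)
$s = \frac{16945449}{5}$ ($s = 3392076 + \left(17 + \frac{8}{5} \left(-1877\right)\right) = 3392076 + \left(17 - \frac{15016}{5}\right) = 3392076 - \frac{14931}{5} = \frac{16945449}{5} \approx 3.3891 \cdot 10^{6}$)
$- s = \left(-1\right) \frac{16945449}{5} = - \frac{16945449}{5}$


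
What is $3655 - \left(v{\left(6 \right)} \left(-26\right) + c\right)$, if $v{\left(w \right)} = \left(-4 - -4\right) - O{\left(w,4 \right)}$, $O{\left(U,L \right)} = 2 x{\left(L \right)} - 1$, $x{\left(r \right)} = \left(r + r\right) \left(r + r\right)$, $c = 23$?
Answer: $330$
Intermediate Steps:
$x{\left(r \right)} = 4 r^{2}$ ($x{\left(r \right)} = 2 r 2 r = 4 r^{2}$)
$O{\left(U,L \right)} = -1 + 8 L^{2}$ ($O{\left(U,L \right)} = 2 \cdot 4 L^{2} - 1 = 8 L^{2} - 1 = -1 + 8 L^{2}$)
$v{\left(w \right)} = -127$ ($v{\left(w \right)} = \left(-4 - -4\right) - \left(-1 + 8 \cdot 4^{2}\right) = \left(-4 + 4\right) - \left(-1 + 8 \cdot 16\right) = 0 - \left(-1 + 128\right) = 0 - 127 = -127$)
$3655 - \left(v{\left(6 \right)} \left(-26\right) + c\right) = 3655 - \left(\left(-127\right) \left(-26\right) + 23\right) = 3655 - \left(3302 + 23\right) = 3655 - 3325 = 330$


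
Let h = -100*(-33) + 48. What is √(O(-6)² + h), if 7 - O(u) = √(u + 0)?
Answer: √(3391 - 14*I*√6) ≈ 58.233 - 0.2944*I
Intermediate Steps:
O(u) = 7 - √u (O(u) = 7 - √(u + 0) = 7 - √u)
h = 3348 (h = 3300 + 48 = 3348)
√(O(-6)² + h) = √((7 - √(-6))² + 3348) = √((7 - I*√6)² + 3348) = √(3348 + (7 - I*√6)²)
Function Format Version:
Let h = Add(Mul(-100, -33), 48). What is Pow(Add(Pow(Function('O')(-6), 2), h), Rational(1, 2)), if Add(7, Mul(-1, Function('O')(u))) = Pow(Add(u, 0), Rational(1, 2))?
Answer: Pow(Add(3391, Mul(-14, I, Pow(6, Rational(1, 2)))), Rational(1, 2)) ≈ Add(58.233, Mul(-0.2944, I))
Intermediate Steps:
Function('O')(u) = Add(7, Mul(-1, Pow(u, Rational(1, 2)))) (Function('O')(u) = Add(7, Mul(-1, Pow(Add(u, 0), Rational(1, 2)))) = Add(7, Mul(-1, Pow(u, Rational(1, 2)))))
h = 3348 (h = Add(3300, 48) = 3348)
Pow(Add(Pow(Function('O')(-6), 2), h), Rational(1, 2)) = Pow(Add(Pow(Add(7, Mul(-1, Pow(-6, Rational(1, 2)))), 2), 3348), Rational(1, 2)) = Pow(Add(Pow(Add(7, Mul(-1, Mul(I, Pow(6, Rational(1, 2))))), 2), 3348), Rational(1, 2)) = Pow(Add(Pow(Add(7, Mul(-1, I, Pow(6, Rational(1, 2)))), 2), 3348), Rational(1, 2)) = Pow(Add(3348, Pow(Add(7, Mul(-1, I, Pow(6, Rational(1, 2)))), 2)), Rational(1, 2))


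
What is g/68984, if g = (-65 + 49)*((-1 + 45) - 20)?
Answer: -48/8623 ≈ -0.0055665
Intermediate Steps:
g = -384 (g = -16*(44 - 20) = -16*24 = -384)
g/68984 = -384/68984 = -384*1/68984 = -48/8623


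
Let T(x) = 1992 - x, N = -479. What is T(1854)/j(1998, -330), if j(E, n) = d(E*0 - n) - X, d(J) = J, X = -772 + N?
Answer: 46/527 ≈ 0.087286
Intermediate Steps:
X = -1251 (X = -772 - 479 = -1251)
j(E, n) = 1251 - n (j(E, n) = (E*0 - n) - 1*(-1251) = (0 - n) + 1251 = -n + 1251 = 1251 - n)
T(1854)/j(1998, -330) = (1992 - 1*1854)/(1251 - 1*(-330)) = (1992 - 1854)/(1251 + 330) = 138/1581 = 138*(1/1581) = 46/527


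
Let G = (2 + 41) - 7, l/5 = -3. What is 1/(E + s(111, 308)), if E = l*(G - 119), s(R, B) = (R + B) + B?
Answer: 1/1972 ≈ 0.00050710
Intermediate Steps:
l = -15 (l = 5*(-3) = -15)
G = 36 (G = 43 - 7 = 36)
s(R, B) = R + 2*B (s(R, B) = (B + R) + B = R + 2*B)
E = 1245 (E = -15*(36 - 119) = -15*(-83) = 1245)
1/(E + s(111, 308)) = 1/(1245 + (111 + 2*308)) = 1/(1245 + (111 + 616)) = 1/(1245 + 727) = 1/1972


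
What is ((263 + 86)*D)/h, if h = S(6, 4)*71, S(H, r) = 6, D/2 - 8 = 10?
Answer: 2094/71 ≈ 29.493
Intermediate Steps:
D = 36 (D = 16 + 2*10 = 16 + 20 = 36)
h = 426 (h = 6*71 = 426)
((263 + 86)*D)/h = ((263 + 86)*36)/426 = (349*36)*(1/426) = 12564*(1/426) = 2094/71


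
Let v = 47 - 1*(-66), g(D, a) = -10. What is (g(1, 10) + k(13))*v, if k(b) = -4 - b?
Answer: -3051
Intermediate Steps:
v = 113 (v = 47 + 66 = 113)
(g(1, 10) + k(13))*v = (-10 + (-4 - 1*13))*113 = (-10 + (-4 - 13))*113 = (-10 - 17)*113 = -27*113 = -3051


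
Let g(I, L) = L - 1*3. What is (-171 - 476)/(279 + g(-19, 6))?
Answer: -647/282 ≈ -2.2943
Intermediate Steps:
g(I, L) = -3 + L (g(I, L) = L - 3 = -3 + L)
(-171 - 476)/(279 + g(-19, 6)) = (-171 - 476)/(279 + (-3 + 6)) = -647/(279 + 3) = -647/282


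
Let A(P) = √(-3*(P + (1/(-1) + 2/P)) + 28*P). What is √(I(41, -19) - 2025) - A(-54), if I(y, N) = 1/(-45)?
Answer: I*(√455630 - 5*√12122)/15 ≈ 8.3003*I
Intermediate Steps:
I(y, N) = -1/45
A(P) = √(3 - 6/P + 25*P) (A(P) = √(-3*(P + (1*(-1) + 2/P)) + 28*P) = √(-3*(P + (-1 + 2/P)) + 28*P) = √(-3*(-1 + P + 2/P) + 28*P) = √((3 - 6/P - 3*P) + 28*P) = √(3 - 6/P + 25*P))
√(I(41, -19) - 2025) - A(-54) = √(-1/45 - 2025) - √(3 - 6/(-54) + 25*(-54)) = √(-91126/45) - √(3 - 6*(-1/54) - 1350) = I*√455630/15 - √(3 + ⅑ - 1350) = I*√455630/15 - √(-12122/9) = I*√455630/15 - I*√12122/3 = -I*√12122/3 + I*√455630/15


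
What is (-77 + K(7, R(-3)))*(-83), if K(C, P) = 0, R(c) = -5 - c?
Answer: 6391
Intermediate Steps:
(-77 + K(7, R(-3)))*(-83) = (-77 + 0)*(-83) = -77*(-83) = 6391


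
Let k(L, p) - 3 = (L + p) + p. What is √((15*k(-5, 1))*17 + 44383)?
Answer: √44383 ≈ 210.67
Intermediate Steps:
k(L, p) = 3 + L + 2*p (k(L, p) = 3 + ((L + p) + p) = 3 + (L + 2*p) = 3 + L + 2*p)
√((15*k(-5, 1))*17 + 44383) = √((15*(3 - 5 + 2*1))*17 + 44383) = √((15*(3 - 5 + 2))*17 + 44383) = √((15*0)*17 + 44383) = √(0*17 + 44383) = √(0 + 44383) = √44383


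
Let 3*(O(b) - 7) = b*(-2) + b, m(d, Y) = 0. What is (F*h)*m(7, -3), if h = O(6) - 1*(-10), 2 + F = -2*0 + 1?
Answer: 0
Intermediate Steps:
O(b) = 7 - b/3 (O(b) = 7 + (b*(-2) + b)/3 = 7 + (-2*b + b)/3 = 7 + (-b)/3 = 7 - b/3)
F = -1 (F = -2 + (-2*0 + 1) = -2 + (0 + 1) = -2 + 1 = -1)
h = 15 (h = (7 - ⅓*6) - 1*(-10) = (7 - 2) + 10 = 5 + 10 = 15)
(F*h)*m(7, -3) = -1*15*0 = -15*0 = 0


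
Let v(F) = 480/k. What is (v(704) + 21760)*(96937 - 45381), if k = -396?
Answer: 37019270240/33 ≈ 1.1218e+9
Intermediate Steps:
v(F) = -40/33 (v(F) = 480/(-396) = 480*(-1/396) = -40/33)
(v(704) + 21760)*(96937 - 45381) = (-40/33 + 21760)*(96937 - 45381) = (718040/33)*51556 = 37019270240/33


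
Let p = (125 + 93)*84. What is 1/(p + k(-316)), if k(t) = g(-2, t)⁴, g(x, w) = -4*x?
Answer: 1/22408 ≈ 4.4627e-5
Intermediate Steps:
p = 18312 (p = 218*84 = 18312)
k(t) = 4096 (k(t) = (-4*(-2))⁴ = 8⁴ = 4096)
1/(p + k(-316)) = 1/(18312 + 4096) = 1/22408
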